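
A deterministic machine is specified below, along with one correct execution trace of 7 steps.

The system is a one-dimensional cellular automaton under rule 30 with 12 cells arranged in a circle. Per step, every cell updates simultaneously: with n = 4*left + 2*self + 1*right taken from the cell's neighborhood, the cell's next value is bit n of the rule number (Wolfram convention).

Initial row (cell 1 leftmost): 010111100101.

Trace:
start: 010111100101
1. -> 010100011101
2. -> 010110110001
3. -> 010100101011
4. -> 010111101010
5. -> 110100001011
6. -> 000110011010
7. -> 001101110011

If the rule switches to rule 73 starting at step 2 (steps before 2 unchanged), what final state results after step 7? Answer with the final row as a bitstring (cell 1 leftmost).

010001000100

(re-executing steps 2..7 under rule 73; state before step 2: 010100011101)
2. -> 000001010100
3. -> 111100000001
4. -> 000101111101
5. -> 010001000100
6. -> 000100010001
7. -> 010001000100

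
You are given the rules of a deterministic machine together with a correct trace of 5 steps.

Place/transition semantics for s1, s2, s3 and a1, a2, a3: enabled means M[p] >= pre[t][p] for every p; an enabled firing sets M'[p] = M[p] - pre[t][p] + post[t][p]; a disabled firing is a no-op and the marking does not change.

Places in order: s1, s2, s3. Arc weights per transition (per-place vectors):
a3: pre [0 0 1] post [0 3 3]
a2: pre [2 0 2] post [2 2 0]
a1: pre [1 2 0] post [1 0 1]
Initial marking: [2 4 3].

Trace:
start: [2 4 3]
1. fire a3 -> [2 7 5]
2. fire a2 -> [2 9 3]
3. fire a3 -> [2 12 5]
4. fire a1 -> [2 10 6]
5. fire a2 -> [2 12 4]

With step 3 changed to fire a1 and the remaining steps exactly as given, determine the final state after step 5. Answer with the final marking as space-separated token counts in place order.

2 7 3

(re-executing from step 3 with the substitution; state before step 3: [2 9 3])
3. fire a1 -> [2 7 4]
4. fire a1 -> [2 5 5]
5. fire a2 -> [2 7 3]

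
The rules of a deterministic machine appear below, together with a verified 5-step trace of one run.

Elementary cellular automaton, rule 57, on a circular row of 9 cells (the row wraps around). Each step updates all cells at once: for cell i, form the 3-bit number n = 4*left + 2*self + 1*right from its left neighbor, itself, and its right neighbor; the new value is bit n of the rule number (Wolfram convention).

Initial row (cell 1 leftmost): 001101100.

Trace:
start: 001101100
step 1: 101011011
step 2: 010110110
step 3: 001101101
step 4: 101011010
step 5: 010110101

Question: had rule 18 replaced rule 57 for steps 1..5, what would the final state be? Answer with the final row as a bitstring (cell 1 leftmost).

(re-executing steps 1..5 under rule 18; state before step 1: 001101100)
step 1: 010000010
step 2: 101000101
step 3: 000101000
step 4: 001000100
step 5: 010101010

010101010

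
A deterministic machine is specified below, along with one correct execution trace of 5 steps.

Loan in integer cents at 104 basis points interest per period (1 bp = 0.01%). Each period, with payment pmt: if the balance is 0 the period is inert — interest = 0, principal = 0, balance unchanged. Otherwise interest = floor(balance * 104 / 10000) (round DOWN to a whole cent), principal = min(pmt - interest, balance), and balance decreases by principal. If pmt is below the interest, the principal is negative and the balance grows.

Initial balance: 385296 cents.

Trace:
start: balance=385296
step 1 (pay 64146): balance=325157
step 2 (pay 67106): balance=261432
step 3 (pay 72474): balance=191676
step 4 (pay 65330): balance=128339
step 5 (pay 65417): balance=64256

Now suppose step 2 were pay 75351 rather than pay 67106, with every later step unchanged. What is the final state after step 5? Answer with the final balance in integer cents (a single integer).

55752

(re-executing from step 2 with the substitution; state before step 2: balance=325157)
step 2 (pay 75351): balance=253187
step 3 (pay 72474): balance=183346
step 4 (pay 65330): balance=119922
step 5 (pay 65417): balance=55752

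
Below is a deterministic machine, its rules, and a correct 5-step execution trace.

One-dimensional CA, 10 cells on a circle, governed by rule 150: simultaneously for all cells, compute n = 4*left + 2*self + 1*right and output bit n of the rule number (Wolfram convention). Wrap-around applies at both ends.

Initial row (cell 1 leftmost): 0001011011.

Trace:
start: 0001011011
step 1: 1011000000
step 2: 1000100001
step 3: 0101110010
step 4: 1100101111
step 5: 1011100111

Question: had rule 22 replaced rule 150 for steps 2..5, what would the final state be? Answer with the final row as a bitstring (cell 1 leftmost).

0010010000

(re-executing steps 2..5 under rule 22; state before step 2: 1011000000)
step 2: 1000100001
step 3: 0101110010
step 4: 1100001111
step 5: 0010010000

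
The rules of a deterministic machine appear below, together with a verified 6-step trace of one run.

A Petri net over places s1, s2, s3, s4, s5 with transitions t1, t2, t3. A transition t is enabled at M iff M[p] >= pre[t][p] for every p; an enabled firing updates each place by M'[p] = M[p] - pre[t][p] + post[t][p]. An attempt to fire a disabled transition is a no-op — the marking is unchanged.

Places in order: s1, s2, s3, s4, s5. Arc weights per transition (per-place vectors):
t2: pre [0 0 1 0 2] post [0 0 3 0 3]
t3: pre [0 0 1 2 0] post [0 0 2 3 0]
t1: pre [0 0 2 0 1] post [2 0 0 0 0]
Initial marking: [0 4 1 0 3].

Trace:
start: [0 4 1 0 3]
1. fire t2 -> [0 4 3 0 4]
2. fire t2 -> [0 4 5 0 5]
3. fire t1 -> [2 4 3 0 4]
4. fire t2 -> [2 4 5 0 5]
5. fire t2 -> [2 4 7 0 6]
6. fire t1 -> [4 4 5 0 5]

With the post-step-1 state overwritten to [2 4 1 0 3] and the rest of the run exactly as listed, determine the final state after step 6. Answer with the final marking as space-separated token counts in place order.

6 4 3 0 4

state after step 1 := [2 4 1 0 3]
2. fire t2 -> [2 4 3 0 4]
3. fire t1 -> [4 4 1 0 3]
4. fire t2 -> [4 4 3 0 4]
5. fire t2 -> [4 4 5 0 5]
6. fire t1 -> [6 4 3 0 4]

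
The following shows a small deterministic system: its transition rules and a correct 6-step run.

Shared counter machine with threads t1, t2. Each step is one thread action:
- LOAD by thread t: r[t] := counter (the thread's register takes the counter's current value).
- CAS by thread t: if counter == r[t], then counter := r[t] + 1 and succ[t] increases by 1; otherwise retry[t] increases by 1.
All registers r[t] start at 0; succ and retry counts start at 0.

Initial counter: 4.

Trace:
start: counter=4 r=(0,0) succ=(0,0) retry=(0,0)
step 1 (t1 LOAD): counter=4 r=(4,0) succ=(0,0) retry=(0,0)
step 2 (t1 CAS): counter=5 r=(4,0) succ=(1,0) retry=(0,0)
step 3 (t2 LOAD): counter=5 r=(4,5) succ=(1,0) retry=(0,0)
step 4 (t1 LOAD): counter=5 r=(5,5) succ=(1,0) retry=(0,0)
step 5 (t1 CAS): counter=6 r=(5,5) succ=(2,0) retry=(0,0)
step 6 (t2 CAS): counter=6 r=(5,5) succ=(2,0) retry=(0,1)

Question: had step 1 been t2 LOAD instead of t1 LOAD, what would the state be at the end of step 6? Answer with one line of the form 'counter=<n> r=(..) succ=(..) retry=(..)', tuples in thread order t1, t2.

counter=5 r=(4,4) succ=(1,0) retry=(1,1)

(re-executing from step 1 with the substitution; state before step 1: counter=4 r=(0,0) succ=(0,0) retry=(0,0))
step 1 (t2 LOAD): counter=4 r=(0,4) succ=(0,0) retry=(0,0)
step 2 (t1 CAS): counter=4 r=(0,4) succ=(0,0) retry=(1,0)
step 3 (t2 LOAD): counter=4 r=(0,4) succ=(0,0) retry=(1,0)
step 4 (t1 LOAD): counter=4 r=(4,4) succ=(0,0) retry=(1,0)
step 5 (t1 CAS): counter=5 r=(4,4) succ=(1,0) retry=(1,0)
step 6 (t2 CAS): counter=5 r=(4,4) succ=(1,0) retry=(1,1)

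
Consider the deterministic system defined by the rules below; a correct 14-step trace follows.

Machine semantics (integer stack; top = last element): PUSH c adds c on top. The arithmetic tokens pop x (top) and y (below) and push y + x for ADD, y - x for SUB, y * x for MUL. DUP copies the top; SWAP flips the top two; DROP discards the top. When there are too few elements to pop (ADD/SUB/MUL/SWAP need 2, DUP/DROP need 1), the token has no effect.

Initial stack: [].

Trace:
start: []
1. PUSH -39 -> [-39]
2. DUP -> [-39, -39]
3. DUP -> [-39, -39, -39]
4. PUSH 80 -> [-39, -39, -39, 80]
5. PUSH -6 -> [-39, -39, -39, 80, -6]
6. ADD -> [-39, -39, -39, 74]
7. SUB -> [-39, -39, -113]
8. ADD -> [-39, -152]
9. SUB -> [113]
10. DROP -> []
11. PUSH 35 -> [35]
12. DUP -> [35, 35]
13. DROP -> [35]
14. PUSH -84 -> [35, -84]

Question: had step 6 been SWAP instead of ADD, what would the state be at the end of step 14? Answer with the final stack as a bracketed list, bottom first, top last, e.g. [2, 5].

[-39, 35, -84]

(re-executing from step 6 with the substitution; state before step 6: [-39, -39, -39, 80, -6])
6. SWAP -> [-39, -39, -39, -6, 80]
7. SUB -> [-39, -39, -39, -86]
8. ADD -> [-39, -39, -125]
9. SUB -> [-39, 86]
10. DROP -> [-39]
11. PUSH 35 -> [-39, 35]
12. DUP -> [-39, 35, 35]
13. DROP -> [-39, 35]
14. PUSH -84 -> [-39, 35, -84]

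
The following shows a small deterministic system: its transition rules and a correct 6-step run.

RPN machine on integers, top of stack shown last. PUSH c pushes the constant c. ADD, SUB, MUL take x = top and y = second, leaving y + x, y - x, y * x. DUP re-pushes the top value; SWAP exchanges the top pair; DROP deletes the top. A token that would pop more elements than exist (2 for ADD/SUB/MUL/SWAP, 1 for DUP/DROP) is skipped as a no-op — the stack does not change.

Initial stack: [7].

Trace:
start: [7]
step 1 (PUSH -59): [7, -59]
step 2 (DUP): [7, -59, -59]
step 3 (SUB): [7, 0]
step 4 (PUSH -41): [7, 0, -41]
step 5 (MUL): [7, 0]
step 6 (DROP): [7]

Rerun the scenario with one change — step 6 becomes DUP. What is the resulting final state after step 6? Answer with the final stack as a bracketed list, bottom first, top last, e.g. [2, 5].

(re-executing from step 6 with the substitution; state before step 6: [7, 0])
step 6 (DUP): [7, 0, 0]

[7, 0, 0]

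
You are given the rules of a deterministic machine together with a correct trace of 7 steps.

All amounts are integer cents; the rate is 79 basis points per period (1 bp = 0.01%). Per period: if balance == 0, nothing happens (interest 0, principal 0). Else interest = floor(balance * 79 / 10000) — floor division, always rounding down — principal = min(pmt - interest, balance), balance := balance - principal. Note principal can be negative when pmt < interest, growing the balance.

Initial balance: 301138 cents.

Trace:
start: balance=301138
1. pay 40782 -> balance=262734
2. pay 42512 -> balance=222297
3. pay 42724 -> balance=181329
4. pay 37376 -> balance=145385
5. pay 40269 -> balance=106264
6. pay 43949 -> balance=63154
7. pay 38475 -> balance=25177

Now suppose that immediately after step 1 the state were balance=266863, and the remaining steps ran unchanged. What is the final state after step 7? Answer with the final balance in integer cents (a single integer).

state after step 1 := balance=266863
2. pay 42512 -> balance=226459
3. pay 42724 -> balance=185524
4. pay 37376 -> balance=149613
5. pay 40269 -> balance=110525
6. pay 43949 -> balance=67449
7. pay 38475 -> balance=29506

29506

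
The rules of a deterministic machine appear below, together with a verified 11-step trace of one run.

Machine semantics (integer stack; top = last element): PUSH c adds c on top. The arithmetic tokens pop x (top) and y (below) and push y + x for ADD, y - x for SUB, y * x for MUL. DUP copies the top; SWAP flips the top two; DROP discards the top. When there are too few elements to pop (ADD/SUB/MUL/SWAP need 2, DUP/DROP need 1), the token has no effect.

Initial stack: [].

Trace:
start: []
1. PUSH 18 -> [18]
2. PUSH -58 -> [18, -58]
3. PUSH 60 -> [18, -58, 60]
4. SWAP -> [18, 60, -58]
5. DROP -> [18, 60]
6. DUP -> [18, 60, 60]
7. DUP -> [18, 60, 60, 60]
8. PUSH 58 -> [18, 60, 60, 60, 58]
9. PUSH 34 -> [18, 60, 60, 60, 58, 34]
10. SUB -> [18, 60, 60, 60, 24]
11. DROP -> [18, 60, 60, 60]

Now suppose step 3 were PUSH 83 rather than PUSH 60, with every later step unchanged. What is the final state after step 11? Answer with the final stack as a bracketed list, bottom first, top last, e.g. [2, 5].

(re-executing from step 3 with the substitution; state before step 3: [18, -58])
3. PUSH 83 -> [18, -58, 83]
4. SWAP -> [18, 83, -58]
5. DROP -> [18, 83]
6. DUP -> [18, 83, 83]
7. DUP -> [18, 83, 83, 83]
8. PUSH 58 -> [18, 83, 83, 83, 58]
9. PUSH 34 -> [18, 83, 83, 83, 58, 34]
10. SUB -> [18, 83, 83, 83, 24]
11. DROP -> [18, 83, 83, 83]

[18, 83, 83, 83]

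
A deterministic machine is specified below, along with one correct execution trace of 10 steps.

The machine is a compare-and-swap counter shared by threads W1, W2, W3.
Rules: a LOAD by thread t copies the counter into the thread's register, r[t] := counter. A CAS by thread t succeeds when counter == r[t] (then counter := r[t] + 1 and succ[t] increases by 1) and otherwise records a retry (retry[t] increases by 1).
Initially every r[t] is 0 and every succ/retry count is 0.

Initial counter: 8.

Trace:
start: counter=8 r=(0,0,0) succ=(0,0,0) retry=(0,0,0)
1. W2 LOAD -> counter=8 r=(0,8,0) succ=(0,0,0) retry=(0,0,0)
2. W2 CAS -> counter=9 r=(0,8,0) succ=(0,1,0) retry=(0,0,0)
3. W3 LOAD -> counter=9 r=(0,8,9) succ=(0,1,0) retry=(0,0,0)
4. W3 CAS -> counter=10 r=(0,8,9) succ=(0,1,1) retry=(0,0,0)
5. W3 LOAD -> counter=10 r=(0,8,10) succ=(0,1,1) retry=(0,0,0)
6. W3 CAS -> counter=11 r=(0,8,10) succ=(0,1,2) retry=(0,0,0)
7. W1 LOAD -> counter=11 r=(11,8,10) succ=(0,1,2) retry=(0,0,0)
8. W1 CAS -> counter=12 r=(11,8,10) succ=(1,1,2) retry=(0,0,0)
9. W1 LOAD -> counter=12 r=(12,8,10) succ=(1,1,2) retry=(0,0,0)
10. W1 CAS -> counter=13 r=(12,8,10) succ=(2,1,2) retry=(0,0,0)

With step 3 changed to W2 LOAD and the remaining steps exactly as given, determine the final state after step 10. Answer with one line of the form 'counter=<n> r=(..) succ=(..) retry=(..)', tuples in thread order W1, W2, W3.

(re-executing from step 3 with the substitution; state before step 3: counter=9 r=(0,8,0) succ=(0,1,0) retry=(0,0,0))
3. W2 LOAD -> counter=9 r=(0,9,0) succ=(0,1,0) retry=(0,0,0)
4. W3 CAS -> counter=9 r=(0,9,0) succ=(0,1,0) retry=(0,0,1)
5. W3 LOAD -> counter=9 r=(0,9,9) succ=(0,1,0) retry=(0,0,1)
6. W3 CAS -> counter=10 r=(0,9,9) succ=(0,1,1) retry=(0,0,1)
7. W1 LOAD -> counter=10 r=(10,9,9) succ=(0,1,1) retry=(0,0,1)
8. W1 CAS -> counter=11 r=(10,9,9) succ=(1,1,1) retry=(0,0,1)
9. W1 LOAD -> counter=11 r=(11,9,9) succ=(1,1,1) retry=(0,0,1)
10. W1 CAS -> counter=12 r=(11,9,9) succ=(2,1,1) retry=(0,0,1)

counter=12 r=(11,9,9) succ=(2,1,1) retry=(0,0,1)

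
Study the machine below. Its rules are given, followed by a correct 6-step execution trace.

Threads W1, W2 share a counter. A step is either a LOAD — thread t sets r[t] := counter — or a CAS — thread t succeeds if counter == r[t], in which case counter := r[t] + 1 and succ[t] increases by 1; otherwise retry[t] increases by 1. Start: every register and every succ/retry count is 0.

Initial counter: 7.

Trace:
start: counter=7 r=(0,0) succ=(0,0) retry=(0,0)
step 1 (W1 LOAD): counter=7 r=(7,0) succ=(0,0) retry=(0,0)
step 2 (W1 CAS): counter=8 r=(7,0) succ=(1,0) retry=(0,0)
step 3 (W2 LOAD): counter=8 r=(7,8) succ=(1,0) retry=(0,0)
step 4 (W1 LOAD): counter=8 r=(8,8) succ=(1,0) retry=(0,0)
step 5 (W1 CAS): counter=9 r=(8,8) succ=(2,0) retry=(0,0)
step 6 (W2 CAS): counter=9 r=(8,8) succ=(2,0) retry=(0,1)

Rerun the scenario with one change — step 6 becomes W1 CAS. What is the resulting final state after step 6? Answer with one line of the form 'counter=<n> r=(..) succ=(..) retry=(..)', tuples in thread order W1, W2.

(re-executing from step 6 with the substitution; state before step 6: counter=9 r=(8,8) succ=(2,0) retry=(0,0))
step 6 (W1 CAS): counter=9 r=(8,8) succ=(2,0) retry=(1,0)

counter=9 r=(8,8) succ=(2,0) retry=(1,0)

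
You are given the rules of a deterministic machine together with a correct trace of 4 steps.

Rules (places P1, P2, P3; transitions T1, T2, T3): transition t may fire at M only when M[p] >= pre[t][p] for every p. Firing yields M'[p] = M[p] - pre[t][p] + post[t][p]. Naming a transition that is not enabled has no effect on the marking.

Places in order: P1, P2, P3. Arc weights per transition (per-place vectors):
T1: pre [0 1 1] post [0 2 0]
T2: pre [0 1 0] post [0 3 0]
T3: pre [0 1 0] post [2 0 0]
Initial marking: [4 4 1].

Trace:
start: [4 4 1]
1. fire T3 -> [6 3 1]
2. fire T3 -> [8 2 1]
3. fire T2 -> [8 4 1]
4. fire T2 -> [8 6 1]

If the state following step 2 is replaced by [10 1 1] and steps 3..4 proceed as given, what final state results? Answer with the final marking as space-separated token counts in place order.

state after step 2 := [10 1 1]
3. fire T2 -> [10 3 1]
4. fire T2 -> [10 5 1]

10 5 1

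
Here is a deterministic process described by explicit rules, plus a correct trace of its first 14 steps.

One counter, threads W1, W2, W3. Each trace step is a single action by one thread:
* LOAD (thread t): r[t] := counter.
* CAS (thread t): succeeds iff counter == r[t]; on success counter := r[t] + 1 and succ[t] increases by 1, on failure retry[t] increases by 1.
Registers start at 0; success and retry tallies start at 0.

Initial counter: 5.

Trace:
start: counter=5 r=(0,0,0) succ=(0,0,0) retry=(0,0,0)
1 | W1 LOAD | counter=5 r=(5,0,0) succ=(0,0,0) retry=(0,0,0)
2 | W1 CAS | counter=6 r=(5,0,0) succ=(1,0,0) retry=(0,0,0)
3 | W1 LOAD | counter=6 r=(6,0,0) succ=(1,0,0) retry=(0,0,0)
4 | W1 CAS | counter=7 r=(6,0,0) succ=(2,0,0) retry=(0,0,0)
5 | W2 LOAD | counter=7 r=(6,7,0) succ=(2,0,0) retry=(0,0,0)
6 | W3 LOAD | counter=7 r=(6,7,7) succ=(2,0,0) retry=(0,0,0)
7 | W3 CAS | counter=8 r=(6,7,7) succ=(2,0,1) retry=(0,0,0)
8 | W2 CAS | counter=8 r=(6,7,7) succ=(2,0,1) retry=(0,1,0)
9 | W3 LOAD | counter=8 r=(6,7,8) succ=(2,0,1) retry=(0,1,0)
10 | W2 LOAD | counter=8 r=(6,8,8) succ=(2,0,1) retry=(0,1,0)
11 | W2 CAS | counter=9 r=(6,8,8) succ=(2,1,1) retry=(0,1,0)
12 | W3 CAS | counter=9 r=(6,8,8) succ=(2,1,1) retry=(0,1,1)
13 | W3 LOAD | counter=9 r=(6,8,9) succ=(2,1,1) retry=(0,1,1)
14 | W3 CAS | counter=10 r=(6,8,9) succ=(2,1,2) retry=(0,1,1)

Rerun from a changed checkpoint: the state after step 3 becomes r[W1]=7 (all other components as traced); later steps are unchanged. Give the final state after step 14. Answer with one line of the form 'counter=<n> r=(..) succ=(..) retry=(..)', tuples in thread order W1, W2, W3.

counter=9 r=(7,7,8) succ=(1,1,2) retry=(1,1,1)

state after step 3 := counter=6 r=(7,0,0) succ=(1,0,0) retry=(0,0,0)
4 | W1 CAS | counter=6 r=(7,0,0) succ=(1,0,0) retry=(1,0,0)
5 | W2 LOAD | counter=6 r=(7,6,0) succ=(1,0,0) retry=(1,0,0)
6 | W3 LOAD | counter=6 r=(7,6,6) succ=(1,0,0) retry=(1,0,0)
7 | W3 CAS | counter=7 r=(7,6,6) succ=(1,0,1) retry=(1,0,0)
8 | W2 CAS | counter=7 r=(7,6,6) succ=(1,0,1) retry=(1,1,0)
9 | W3 LOAD | counter=7 r=(7,6,7) succ=(1,0,1) retry=(1,1,0)
10 | W2 LOAD | counter=7 r=(7,7,7) succ=(1,0,1) retry=(1,1,0)
11 | W2 CAS | counter=8 r=(7,7,7) succ=(1,1,1) retry=(1,1,0)
12 | W3 CAS | counter=8 r=(7,7,7) succ=(1,1,1) retry=(1,1,1)
13 | W3 LOAD | counter=8 r=(7,7,8) succ=(1,1,1) retry=(1,1,1)
14 | W3 CAS | counter=9 r=(7,7,8) succ=(1,1,2) retry=(1,1,1)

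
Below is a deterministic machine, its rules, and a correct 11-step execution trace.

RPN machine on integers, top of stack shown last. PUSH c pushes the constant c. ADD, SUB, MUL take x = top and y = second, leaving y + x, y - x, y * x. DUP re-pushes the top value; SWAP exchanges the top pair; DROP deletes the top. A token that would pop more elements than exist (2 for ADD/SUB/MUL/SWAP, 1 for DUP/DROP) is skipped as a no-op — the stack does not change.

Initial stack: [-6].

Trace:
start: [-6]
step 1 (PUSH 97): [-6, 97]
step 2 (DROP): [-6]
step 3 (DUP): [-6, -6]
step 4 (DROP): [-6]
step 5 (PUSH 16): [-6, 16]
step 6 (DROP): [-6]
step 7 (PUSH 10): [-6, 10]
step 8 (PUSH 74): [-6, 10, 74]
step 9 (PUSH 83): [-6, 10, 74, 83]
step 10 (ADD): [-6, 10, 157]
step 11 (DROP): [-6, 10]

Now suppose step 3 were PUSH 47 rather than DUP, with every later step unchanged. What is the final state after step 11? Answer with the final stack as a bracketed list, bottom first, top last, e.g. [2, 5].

[-6, 10]

(re-executing from step 3 with the substitution; state before step 3: [-6])
step 3 (PUSH 47): [-6, 47]
step 4 (DROP): [-6]
step 5 (PUSH 16): [-6, 16]
step 6 (DROP): [-6]
step 7 (PUSH 10): [-6, 10]
step 8 (PUSH 74): [-6, 10, 74]
step 9 (PUSH 83): [-6, 10, 74, 83]
step 10 (ADD): [-6, 10, 157]
step 11 (DROP): [-6, 10]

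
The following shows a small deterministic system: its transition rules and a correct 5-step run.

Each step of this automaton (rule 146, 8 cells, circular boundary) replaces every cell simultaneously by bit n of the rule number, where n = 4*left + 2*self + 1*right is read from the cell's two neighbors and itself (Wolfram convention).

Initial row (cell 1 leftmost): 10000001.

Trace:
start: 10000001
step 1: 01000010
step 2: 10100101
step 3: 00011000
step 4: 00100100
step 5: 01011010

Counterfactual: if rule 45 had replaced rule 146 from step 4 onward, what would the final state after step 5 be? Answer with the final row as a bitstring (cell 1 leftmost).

(re-executing steps 4..5 under rule 45; state before step 4: 00011000)
step 4: 11010011
step 5: 00110010

00110010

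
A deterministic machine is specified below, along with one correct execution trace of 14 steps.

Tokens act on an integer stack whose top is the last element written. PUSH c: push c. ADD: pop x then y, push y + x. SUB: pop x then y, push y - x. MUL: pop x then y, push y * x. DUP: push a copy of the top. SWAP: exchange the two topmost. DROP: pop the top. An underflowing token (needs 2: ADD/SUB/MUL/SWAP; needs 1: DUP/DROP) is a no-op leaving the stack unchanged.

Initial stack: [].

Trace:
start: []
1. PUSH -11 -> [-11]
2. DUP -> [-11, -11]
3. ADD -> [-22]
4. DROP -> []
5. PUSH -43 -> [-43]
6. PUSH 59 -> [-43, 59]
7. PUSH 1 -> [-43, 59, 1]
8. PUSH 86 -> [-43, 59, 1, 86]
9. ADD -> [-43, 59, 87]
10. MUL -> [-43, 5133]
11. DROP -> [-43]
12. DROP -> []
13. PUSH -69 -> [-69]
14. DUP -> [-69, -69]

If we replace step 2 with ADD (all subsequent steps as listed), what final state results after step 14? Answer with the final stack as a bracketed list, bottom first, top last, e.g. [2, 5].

[-69, -69]

(re-executing from step 2 with the substitution; state before step 2: [-11])
2. ADD -> [-11]
3. ADD -> [-11]
4. DROP -> []
5. PUSH -43 -> [-43]
6. PUSH 59 -> [-43, 59]
7. PUSH 1 -> [-43, 59, 1]
8. PUSH 86 -> [-43, 59, 1, 86]
9. ADD -> [-43, 59, 87]
10. MUL -> [-43, 5133]
11. DROP -> [-43]
12. DROP -> []
13. PUSH -69 -> [-69]
14. DUP -> [-69, -69]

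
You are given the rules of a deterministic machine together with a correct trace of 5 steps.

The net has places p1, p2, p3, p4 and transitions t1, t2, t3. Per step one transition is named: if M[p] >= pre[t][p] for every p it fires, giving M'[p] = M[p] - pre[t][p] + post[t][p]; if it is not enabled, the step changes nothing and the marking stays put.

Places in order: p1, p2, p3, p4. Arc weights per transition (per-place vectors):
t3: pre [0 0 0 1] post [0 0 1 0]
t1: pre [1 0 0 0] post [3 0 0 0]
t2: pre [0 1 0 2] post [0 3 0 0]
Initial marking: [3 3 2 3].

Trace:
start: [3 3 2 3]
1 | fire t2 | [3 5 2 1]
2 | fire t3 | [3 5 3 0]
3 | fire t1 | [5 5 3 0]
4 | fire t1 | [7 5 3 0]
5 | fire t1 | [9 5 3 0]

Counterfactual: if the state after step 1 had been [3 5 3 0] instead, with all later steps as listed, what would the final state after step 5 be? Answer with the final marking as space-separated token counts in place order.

state after step 1 := [3 5 3 0]
2 | fire t3 | [3 5 3 0]
3 | fire t1 | [5 5 3 0]
4 | fire t1 | [7 5 3 0]
5 | fire t1 | [9 5 3 0]

9 5 3 0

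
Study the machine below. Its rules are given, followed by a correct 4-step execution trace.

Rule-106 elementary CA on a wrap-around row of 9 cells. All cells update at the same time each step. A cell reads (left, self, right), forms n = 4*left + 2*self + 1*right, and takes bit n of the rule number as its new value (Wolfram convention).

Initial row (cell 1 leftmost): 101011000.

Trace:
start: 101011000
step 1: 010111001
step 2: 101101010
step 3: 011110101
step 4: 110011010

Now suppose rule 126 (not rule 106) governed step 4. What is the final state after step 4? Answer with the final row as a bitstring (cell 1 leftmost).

110011111

(re-executing step 4 under rule 126; state before step 4: 011110101)
step 4: 110011111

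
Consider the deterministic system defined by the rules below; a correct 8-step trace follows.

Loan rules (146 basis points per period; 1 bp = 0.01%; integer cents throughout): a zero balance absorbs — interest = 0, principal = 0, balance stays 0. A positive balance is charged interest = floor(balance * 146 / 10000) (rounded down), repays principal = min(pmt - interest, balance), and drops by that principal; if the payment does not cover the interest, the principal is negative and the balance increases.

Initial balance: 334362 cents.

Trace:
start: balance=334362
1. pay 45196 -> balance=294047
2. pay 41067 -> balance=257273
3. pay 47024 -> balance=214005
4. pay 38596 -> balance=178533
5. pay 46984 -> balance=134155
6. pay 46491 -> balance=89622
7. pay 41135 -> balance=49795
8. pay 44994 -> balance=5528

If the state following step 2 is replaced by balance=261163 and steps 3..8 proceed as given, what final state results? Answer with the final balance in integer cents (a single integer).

state after step 2 := balance=261163
3. pay 47024 -> balance=217951
4. pay 38596 -> balance=182537
5. pay 46984 -> balance=138218
6. pay 46491 -> balance=93744
7. pay 41135 -> balance=53977
8. pay 44994 -> balance=9771

9771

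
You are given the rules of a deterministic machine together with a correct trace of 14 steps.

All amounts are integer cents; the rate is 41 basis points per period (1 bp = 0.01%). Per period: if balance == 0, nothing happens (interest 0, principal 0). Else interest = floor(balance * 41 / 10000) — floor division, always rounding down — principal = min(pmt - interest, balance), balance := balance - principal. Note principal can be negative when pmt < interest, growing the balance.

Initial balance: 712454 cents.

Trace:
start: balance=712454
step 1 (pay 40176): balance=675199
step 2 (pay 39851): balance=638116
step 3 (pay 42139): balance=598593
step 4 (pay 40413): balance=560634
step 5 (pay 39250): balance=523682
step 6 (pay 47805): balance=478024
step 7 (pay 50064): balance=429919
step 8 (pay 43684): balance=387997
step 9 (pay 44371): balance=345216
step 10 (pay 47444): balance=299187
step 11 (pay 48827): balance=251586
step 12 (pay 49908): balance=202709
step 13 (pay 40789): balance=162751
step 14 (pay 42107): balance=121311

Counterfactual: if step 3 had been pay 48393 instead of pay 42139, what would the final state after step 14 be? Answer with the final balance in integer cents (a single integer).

(re-executing from step 3 with the substitution; state before step 3: balance=638116)
step 3 (pay 48393): balance=592339
step 4 (pay 40413): balance=554354
step 5 (pay 39250): balance=517376
step 6 (pay 47805): balance=471692
step 7 (pay 50064): balance=423561
step 8 (pay 43684): balance=381613
step 9 (pay 44371): balance=338806
step 10 (pay 47444): balance=292751
step 11 (pay 48827): balance=245124
step 12 (pay 49908): balance=196221
step 13 (pay 40789): balance=156236
step 14 (pay 42107): balance=114769

114769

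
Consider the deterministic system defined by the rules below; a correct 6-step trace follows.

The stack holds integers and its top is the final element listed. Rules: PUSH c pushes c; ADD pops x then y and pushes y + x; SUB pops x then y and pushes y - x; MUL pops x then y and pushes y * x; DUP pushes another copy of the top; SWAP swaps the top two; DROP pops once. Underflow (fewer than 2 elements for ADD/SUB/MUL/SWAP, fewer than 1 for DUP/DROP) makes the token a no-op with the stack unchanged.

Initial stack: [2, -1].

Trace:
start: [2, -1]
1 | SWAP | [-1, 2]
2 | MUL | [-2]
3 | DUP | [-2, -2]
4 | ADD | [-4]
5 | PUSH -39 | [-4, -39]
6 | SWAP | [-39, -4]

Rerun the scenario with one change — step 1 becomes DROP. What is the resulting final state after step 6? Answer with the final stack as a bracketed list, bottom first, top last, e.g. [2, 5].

[-39, 4]

(re-executing from step 1 with the substitution; state before step 1: [2, -1])
1 | DROP | [2]
2 | MUL | [2]
3 | DUP | [2, 2]
4 | ADD | [4]
5 | PUSH -39 | [4, -39]
6 | SWAP | [-39, 4]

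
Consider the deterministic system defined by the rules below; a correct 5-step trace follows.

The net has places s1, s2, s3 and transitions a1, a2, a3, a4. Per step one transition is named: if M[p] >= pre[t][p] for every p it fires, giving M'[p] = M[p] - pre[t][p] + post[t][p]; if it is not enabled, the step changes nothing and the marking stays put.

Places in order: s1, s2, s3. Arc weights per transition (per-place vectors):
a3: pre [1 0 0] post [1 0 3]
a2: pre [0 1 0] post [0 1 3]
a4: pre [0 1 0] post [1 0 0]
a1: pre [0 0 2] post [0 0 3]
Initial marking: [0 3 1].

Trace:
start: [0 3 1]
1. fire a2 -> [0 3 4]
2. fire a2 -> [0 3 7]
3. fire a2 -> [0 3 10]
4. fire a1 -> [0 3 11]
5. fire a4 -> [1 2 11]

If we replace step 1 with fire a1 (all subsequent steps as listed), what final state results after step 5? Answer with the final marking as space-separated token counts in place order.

(re-executing from step 1 with the substitution; state before step 1: [0 3 1])
1. fire a1 -> [0 3 1]
2. fire a2 -> [0 3 4]
3. fire a2 -> [0 3 7]
4. fire a1 -> [0 3 8]
5. fire a4 -> [1 2 8]

1 2 8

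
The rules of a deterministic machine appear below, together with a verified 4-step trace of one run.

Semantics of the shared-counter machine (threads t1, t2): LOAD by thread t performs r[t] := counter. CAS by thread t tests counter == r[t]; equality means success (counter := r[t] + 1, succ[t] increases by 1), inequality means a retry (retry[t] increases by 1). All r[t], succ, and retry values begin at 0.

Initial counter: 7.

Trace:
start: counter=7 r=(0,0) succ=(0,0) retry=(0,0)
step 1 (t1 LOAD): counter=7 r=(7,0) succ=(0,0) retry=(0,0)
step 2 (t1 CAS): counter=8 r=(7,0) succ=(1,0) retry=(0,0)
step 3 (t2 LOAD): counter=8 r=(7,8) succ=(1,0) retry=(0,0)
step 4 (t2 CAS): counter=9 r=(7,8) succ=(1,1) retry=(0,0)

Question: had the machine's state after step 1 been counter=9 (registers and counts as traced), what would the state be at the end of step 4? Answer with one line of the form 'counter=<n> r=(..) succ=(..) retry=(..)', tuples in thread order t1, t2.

state after step 1 := counter=9 r=(7,0) succ=(0,0) retry=(0,0)
step 2 (t1 CAS): counter=9 r=(7,0) succ=(0,0) retry=(1,0)
step 3 (t2 LOAD): counter=9 r=(7,9) succ=(0,0) retry=(1,0)
step 4 (t2 CAS): counter=10 r=(7,9) succ=(0,1) retry=(1,0)

counter=10 r=(7,9) succ=(0,1) retry=(1,0)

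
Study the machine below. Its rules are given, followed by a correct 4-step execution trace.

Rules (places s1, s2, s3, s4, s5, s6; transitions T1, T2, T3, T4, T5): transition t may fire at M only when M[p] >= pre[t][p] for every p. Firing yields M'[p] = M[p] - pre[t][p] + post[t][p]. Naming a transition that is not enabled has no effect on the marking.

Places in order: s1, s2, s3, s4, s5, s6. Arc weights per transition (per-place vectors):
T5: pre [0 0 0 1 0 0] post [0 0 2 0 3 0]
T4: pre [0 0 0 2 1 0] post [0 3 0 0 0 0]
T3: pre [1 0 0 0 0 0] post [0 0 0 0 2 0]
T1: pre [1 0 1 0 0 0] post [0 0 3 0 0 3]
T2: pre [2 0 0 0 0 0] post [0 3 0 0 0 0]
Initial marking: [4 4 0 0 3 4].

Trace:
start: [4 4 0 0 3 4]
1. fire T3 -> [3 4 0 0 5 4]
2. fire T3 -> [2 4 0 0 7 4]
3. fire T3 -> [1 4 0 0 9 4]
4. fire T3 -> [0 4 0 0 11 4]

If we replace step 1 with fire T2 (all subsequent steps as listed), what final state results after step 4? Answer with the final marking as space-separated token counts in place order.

0 7 0 0 7 4

(re-executing from step 1 with the substitution; state before step 1: [4 4 0 0 3 4])
1. fire T2 -> [2 7 0 0 3 4]
2. fire T3 -> [1 7 0 0 5 4]
3. fire T3 -> [0 7 0 0 7 4]
4. fire T3 -> [0 7 0 0 7 4]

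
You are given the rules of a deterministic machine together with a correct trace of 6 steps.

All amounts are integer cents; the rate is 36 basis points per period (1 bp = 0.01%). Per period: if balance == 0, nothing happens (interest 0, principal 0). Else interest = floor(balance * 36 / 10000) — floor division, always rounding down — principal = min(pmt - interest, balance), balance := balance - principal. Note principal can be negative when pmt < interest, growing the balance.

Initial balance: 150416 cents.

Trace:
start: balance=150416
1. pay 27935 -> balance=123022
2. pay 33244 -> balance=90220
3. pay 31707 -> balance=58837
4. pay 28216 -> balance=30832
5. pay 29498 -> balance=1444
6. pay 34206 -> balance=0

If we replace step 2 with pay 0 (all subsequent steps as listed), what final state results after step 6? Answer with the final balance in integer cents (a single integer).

969

(re-executing from step 2 with the substitution; state before step 2: balance=123022)
2. pay 0 -> balance=123464
3. pay 31707 -> balance=92201
4. pay 28216 -> balance=64316
5. pay 29498 -> balance=35049
6. pay 34206 -> balance=969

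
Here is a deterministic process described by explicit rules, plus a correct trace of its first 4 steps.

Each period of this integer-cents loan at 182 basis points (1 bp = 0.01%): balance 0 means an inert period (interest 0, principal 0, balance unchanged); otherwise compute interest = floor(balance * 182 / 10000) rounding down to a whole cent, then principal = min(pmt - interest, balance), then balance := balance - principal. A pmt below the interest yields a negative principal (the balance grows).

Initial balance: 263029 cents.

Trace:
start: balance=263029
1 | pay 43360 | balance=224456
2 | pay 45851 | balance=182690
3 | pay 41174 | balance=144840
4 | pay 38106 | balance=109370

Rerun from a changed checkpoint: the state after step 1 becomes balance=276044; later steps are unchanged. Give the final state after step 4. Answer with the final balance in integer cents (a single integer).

163826

state after step 1 := balance=276044
2 | pay 45851 | balance=235217
3 | pay 41174 | balance=198323
4 | pay 38106 | balance=163826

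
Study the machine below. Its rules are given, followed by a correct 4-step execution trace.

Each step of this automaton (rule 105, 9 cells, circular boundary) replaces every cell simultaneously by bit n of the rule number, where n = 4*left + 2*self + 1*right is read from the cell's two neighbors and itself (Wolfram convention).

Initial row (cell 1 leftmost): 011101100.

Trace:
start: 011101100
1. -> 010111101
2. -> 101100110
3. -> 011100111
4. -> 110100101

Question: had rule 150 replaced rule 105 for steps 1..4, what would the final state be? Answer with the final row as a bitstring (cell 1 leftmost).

(re-executing steps 1..4 under rule 150; state before step 1: 011101100)
1. -> 101000010
2. -> 101100110
3. -> 100011000
4. -> 110100101

110100101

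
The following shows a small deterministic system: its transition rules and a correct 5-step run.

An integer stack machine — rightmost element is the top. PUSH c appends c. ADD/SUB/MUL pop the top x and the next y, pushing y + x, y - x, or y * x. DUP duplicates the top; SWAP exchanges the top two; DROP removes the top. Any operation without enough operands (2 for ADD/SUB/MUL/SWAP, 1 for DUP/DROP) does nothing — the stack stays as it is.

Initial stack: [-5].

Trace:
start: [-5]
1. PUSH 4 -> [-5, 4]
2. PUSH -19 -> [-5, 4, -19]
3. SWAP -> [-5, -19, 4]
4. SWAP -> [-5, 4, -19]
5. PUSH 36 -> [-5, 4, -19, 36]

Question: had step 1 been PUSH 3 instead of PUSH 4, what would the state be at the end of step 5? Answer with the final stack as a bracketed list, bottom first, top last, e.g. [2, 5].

(re-executing from step 1 with the substitution; state before step 1: [-5])
1. PUSH 3 -> [-5, 3]
2. PUSH -19 -> [-5, 3, -19]
3. SWAP -> [-5, -19, 3]
4. SWAP -> [-5, 3, -19]
5. PUSH 36 -> [-5, 3, -19, 36]

[-5, 3, -19, 36]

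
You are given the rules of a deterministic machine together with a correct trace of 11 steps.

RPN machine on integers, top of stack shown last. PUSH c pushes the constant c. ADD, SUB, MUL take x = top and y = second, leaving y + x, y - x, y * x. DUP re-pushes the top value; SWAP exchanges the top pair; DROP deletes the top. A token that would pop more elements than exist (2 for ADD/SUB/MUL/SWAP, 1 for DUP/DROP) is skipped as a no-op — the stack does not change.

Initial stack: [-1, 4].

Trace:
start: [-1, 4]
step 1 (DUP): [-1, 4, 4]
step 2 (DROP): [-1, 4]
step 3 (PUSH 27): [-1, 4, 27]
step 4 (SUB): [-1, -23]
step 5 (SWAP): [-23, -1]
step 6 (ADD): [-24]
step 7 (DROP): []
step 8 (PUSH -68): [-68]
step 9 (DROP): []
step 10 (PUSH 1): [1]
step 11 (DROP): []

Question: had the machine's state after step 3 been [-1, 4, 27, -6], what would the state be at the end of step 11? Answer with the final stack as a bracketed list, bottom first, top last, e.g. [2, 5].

[-1]

state after step 3 := [-1, 4, 27, -6]
step 4 (SUB): [-1, 4, 33]
step 5 (SWAP): [-1, 33, 4]
step 6 (ADD): [-1, 37]
step 7 (DROP): [-1]
step 8 (PUSH -68): [-1, -68]
step 9 (DROP): [-1]
step 10 (PUSH 1): [-1, 1]
step 11 (DROP): [-1]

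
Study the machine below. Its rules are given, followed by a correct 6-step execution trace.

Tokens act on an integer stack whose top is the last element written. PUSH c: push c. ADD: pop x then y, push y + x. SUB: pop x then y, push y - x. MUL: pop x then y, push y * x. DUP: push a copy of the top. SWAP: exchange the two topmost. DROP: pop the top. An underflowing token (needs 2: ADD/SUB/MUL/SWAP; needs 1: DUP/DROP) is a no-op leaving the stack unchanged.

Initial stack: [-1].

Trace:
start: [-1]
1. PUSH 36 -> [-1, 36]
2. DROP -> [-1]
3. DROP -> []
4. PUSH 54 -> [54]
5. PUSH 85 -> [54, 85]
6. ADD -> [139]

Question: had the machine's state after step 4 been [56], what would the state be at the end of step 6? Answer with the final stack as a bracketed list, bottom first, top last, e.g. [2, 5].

[141]

state after step 4 := [56]
5. PUSH 85 -> [56, 85]
6. ADD -> [141]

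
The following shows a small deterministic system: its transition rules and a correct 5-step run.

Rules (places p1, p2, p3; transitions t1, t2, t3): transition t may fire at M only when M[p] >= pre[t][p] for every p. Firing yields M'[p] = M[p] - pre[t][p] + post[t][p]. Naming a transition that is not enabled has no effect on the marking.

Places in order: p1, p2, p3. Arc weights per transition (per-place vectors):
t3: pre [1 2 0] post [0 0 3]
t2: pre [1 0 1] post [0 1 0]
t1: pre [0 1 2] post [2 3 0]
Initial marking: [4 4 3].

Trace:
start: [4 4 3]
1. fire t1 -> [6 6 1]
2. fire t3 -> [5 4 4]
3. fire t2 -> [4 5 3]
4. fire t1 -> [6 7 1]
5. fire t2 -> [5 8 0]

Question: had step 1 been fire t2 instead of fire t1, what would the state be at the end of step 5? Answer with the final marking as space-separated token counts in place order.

(re-executing from step 1 with the substitution; state before step 1: [4 4 3])
1. fire t2 -> [3 5 2]
2. fire t3 -> [2 3 5]
3. fire t2 -> [1 4 4]
4. fire t1 -> [3 6 2]
5. fire t2 -> [2 7 1]

2 7 1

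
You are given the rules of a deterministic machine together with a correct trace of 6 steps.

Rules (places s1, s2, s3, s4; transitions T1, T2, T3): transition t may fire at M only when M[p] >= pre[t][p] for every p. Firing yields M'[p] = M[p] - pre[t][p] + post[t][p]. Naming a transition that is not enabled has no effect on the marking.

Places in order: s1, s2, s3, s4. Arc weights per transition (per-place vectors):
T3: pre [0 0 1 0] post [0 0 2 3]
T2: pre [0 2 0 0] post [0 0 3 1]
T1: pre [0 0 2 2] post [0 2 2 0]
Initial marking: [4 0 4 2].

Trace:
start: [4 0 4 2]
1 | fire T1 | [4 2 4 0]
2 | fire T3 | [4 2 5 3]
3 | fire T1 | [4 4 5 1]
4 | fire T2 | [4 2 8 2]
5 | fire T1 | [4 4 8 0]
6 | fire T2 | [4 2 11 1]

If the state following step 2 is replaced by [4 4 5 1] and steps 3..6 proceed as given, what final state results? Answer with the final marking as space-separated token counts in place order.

4 2 11 1

state after step 2 := [4 4 5 1]
3 | fire T1 | [4 4 5 1]
4 | fire T2 | [4 2 8 2]
5 | fire T1 | [4 4 8 0]
6 | fire T2 | [4 2 11 1]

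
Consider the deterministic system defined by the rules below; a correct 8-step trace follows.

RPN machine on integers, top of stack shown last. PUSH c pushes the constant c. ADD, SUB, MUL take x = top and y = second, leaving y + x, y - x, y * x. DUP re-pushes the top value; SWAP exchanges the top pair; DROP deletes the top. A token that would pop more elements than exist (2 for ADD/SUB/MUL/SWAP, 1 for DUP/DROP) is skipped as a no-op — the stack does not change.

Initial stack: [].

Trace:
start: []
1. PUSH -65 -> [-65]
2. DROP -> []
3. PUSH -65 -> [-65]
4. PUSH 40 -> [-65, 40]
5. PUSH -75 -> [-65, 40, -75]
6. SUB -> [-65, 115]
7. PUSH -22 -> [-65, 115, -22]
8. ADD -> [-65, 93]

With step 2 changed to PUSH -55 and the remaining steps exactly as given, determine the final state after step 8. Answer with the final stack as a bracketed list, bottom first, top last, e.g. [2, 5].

[-65, -55, -65, 93]

(re-executing from step 2 with the substitution; state before step 2: [-65])
2. PUSH -55 -> [-65, -55]
3. PUSH -65 -> [-65, -55, -65]
4. PUSH 40 -> [-65, -55, -65, 40]
5. PUSH -75 -> [-65, -55, -65, 40, -75]
6. SUB -> [-65, -55, -65, 115]
7. PUSH -22 -> [-65, -55, -65, 115, -22]
8. ADD -> [-65, -55, -65, 93]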